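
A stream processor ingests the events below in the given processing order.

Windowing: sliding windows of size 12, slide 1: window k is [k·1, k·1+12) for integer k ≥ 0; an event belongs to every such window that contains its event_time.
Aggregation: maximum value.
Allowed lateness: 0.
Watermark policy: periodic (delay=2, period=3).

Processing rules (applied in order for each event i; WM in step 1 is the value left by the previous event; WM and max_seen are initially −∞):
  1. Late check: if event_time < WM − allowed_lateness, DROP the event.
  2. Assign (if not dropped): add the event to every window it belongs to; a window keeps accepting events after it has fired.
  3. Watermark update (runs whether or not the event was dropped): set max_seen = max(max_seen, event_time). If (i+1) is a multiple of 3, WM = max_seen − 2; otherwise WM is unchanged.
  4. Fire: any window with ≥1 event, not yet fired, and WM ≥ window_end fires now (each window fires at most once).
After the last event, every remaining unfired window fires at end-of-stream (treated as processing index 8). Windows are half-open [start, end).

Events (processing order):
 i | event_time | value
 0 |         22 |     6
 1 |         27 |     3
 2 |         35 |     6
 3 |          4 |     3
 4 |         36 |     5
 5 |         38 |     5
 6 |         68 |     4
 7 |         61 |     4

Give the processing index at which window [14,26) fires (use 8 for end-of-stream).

2

i=0 t=22 v=6: → [22,34),[21,33),[20,32),[19,31),[18,30),[17,29),[16,28),[15,27),[14,26),[13,25),[12,24),[11,23); WM=−∞
i=1 t=27 v=3: → [27,39),[26,38),[25,37),[24,36),[23,35),[22,34),[21,33),[20,32),[19,31),[18,30),[17,29),[16,28); WM=−∞
i=2 t=35 v=6: → [35,47),[34,46),[33,45),[32,44),[31,43),[30,42),[29,41),[28,40),[27,39),[26,38),[25,37),[24,36); WM=33; [11,23) fires=6 [12,24) fires=6 [13,25) fires=6 [14,26) fires=6 [15,27) fires=6 [16,28) fires=6 [17,29) fires=6 [18,30) fires=6 [19,31) fires=6 [20,32) fires=6 [21,33) fires=6
i=3 t=4 v=3: DROP (t<33-0); WM=33
i=4 t=36 v=5: → [36,48),[35,47),[34,46),[33,45),[32,44),[31,43),[30,42),[29,41),[28,40),[27,39),[26,38),[25,37); WM=33
i=5 t=38 v=5: → [38,50),[37,49),[36,48),[35,47),[34,46),[33,45),[32,44),[31,43),[30,42),[29,41),[28,40),[27,39); WM=36; [22,34) fires=6 [23,35) fires=3 [24,36) fires=6
i=6 t=68 v=4: → [68,80),[67,79),[66,78),[65,77),[64,76),[63,75),[62,74),[61,73),[60,72),[59,71),[58,70),[57,69); WM=36
i=7 t=61 v=4: → [61,73),[60,72),[59,71),[58,70),[57,69),[56,68),[55,67),[54,66),[53,65),[52,64),[51,63),[50,62); WM=36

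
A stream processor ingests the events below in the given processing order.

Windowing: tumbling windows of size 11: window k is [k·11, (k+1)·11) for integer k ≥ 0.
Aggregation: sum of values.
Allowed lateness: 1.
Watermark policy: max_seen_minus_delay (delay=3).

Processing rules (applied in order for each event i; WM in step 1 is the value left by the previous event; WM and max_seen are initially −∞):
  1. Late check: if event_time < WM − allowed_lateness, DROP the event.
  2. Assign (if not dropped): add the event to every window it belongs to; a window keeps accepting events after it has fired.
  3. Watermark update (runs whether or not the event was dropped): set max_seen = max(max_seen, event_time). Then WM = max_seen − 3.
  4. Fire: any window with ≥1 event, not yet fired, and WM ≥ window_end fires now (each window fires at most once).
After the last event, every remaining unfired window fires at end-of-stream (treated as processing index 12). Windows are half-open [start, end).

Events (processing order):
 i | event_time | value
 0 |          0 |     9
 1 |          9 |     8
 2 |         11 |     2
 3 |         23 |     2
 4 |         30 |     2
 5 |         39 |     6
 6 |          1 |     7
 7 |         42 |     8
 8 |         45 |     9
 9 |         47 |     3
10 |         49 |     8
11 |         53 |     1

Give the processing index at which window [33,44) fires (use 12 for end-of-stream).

9

i=0 t=0 v=9: → [0,11); WM=-3
i=1 t=9 v=8: → [0,11); WM=6
i=2 t=11 v=2: → [11,22); WM=8
i=3 t=23 v=2: → [22,33); WM=20; [0,11) fires=17
i=4 t=30 v=2: → [22,33); WM=27; [11,22) fires=2
i=5 t=39 v=6: → [33,44); WM=36; [22,33) fires=4
i=6 t=1 v=7: DROP (t<36-1); WM=36
i=7 t=42 v=8: → [33,44); WM=39
i=8 t=45 v=9: → [44,55); WM=42
i=9 t=47 v=3: → [44,55); WM=44; [33,44) fires=14
i=10 t=49 v=8: → [44,55); WM=46
i=11 t=53 v=1: → [44,55); WM=50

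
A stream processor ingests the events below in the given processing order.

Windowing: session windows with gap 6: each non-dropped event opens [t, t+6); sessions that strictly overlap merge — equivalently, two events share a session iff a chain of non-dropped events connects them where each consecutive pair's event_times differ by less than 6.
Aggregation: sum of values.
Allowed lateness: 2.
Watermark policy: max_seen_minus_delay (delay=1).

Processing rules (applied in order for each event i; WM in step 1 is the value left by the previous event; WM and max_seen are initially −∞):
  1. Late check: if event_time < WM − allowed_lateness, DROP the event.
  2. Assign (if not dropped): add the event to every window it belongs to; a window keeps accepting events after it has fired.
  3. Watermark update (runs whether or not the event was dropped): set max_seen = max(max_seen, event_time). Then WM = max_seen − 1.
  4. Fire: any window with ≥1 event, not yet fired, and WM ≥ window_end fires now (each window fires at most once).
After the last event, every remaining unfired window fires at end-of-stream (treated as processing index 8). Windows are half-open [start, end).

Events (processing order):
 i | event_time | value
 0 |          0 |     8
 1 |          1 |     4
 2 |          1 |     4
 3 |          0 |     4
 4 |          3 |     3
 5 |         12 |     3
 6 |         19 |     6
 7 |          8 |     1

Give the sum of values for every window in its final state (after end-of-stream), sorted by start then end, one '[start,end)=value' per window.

[0,9)=23 [12,18)=3 [19,25)=6

i=0 t=0 v=8: → [0,6); WM=-1
i=1 t=1 v=4: → [0,7); WM=0
i=2 t=1 v=4: → [0,7); WM=0
i=3 t=0 v=4: → [0,7); WM=0
i=4 t=3 v=3: → [0,9); WM=2
i=5 t=12 v=3: → [12,18); WM=11
i=6 t=19 v=6: → [19,25); WM=18
i=7 t=8 v=1: DROP (t<18-2); WM=18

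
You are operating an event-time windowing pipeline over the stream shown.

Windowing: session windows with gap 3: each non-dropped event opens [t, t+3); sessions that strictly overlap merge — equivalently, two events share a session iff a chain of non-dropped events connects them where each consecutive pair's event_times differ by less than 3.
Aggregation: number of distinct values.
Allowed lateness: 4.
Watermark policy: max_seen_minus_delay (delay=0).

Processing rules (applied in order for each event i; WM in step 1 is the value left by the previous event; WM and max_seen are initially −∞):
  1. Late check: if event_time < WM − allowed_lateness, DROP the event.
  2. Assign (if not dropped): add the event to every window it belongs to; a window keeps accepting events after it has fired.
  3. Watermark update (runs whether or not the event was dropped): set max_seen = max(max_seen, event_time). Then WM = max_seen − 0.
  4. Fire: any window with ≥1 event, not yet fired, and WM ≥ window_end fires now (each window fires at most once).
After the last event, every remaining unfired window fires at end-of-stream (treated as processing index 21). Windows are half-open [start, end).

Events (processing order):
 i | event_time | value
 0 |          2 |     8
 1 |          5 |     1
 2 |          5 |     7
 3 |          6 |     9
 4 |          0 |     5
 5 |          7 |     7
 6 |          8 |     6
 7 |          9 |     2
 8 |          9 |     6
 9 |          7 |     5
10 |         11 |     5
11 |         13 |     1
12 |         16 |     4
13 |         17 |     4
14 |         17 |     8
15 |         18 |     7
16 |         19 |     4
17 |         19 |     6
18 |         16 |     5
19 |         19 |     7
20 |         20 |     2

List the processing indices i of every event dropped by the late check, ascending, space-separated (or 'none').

4

i=0 t=2 v=8: → [2,5); WM=2
i=1 t=5 v=1: → [5,8); WM=5
i=2 t=5 v=7: → [5,8); WM=5
i=3 t=6 v=9: → [5,9); WM=6
i=4 t=0 v=5: DROP (t<6-4); WM=6
i=5 t=7 v=7: → [5,10); WM=7
i=6 t=8 v=6: → [5,11); WM=8
i=7 t=9 v=2: → [5,12); WM=9
i=8 t=9 v=6: → [5,12); WM=9
i=9 t=7 v=5: → [5,12); WM=9
i=10 t=11 v=5: → [5,14); WM=11
i=11 t=13 v=1: → [5,16); WM=13
i=12 t=16 v=4: → [16,19); WM=16
i=13 t=17 v=4: → [16,20); WM=17
i=14 t=17 v=8: → [16,20); WM=17
i=15 t=18 v=7: → [16,21); WM=18
i=16 t=19 v=4: → [16,22); WM=19
i=17 t=19 v=6: → [16,22); WM=19
i=18 t=16 v=5: → [16,22); WM=19
i=19 t=19 v=7: → [16,22); WM=19
i=20 t=20 v=2: → [16,23); WM=20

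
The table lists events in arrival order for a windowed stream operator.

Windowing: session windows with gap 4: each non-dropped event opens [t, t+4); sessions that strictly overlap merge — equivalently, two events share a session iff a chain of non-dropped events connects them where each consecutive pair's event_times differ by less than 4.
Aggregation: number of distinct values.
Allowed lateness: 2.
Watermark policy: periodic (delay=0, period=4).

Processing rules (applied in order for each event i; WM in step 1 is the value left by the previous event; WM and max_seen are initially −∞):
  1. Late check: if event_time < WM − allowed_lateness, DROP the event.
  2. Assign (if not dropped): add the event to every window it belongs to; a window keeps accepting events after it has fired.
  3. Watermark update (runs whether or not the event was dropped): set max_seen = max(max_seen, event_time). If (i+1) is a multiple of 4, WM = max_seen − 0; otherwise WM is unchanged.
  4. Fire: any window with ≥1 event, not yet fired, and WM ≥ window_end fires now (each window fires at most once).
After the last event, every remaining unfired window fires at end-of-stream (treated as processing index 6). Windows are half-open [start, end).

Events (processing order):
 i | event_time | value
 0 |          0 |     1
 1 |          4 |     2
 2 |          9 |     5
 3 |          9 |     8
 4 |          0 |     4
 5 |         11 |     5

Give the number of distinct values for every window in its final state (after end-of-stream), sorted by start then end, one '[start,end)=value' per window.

[0,4)=1 [4,8)=1 [9,15)=2

i=0 t=0 v=1: → [0,4); WM=−∞
i=1 t=4 v=2: → [4,8); WM=−∞
i=2 t=9 v=5: → [9,13); WM=−∞
i=3 t=9 v=8: → [9,13); WM=9
i=4 t=0 v=4: DROP (t<9-2); WM=9
i=5 t=11 v=5: → [9,15); WM=9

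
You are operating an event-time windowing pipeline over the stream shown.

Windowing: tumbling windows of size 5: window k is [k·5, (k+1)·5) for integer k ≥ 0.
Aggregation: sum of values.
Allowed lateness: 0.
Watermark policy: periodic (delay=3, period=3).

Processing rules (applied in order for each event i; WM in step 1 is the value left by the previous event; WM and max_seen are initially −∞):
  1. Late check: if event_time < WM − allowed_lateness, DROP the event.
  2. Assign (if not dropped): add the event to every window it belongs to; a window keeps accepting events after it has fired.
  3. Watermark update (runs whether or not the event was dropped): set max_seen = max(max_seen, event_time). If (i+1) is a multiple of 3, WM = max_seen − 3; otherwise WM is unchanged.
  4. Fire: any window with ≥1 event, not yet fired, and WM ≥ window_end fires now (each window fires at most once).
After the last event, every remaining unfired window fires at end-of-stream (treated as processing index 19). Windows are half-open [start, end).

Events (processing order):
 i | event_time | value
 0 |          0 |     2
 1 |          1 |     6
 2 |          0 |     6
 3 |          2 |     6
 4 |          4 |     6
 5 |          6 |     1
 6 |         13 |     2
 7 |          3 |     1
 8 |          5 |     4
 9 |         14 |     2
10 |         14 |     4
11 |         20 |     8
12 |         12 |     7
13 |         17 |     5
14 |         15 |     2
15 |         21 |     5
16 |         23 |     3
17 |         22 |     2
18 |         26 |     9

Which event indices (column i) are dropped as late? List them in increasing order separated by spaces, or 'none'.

12 14

i=0 t=0 v=2: → [0,5); WM=−∞
i=1 t=1 v=6: → [0,5); WM=−∞
i=2 t=0 v=6: → [0,5); WM=-2
i=3 t=2 v=6: → [0,5); WM=-2
i=4 t=4 v=6: → [0,5); WM=-2
i=5 t=6 v=1: → [5,10); WM=3
i=6 t=13 v=2: → [10,15); WM=3
i=7 t=3 v=1: → [0,5); WM=3
i=8 t=5 v=4: → [5,10); WM=10; [0,5) fires=27 [5,10) fires=5
i=9 t=14 v=2: → [10,15); WM=10
i=10 t=14 v=4: → [10,15); WM=10
i=11 t=20 v=8: → [20,25); WM=17; [10,15) fires=8
i=12 t=12 v=7: DROP (t<17-0); WM=17
i=13 t=17 v=5: → [15,20); WM=17
i=14 t=15 v=2: DROP (t<17-0); WM=17
i=15 t=21 v=5: → [20,25); WM=17
i=16 t=23 v=3: → [20,25); WM=17
i=17 t=22 v=2: → [20,25); WM=20; [15,20) fires=5
i=18 t=26 v=9: → [25,30); WM=20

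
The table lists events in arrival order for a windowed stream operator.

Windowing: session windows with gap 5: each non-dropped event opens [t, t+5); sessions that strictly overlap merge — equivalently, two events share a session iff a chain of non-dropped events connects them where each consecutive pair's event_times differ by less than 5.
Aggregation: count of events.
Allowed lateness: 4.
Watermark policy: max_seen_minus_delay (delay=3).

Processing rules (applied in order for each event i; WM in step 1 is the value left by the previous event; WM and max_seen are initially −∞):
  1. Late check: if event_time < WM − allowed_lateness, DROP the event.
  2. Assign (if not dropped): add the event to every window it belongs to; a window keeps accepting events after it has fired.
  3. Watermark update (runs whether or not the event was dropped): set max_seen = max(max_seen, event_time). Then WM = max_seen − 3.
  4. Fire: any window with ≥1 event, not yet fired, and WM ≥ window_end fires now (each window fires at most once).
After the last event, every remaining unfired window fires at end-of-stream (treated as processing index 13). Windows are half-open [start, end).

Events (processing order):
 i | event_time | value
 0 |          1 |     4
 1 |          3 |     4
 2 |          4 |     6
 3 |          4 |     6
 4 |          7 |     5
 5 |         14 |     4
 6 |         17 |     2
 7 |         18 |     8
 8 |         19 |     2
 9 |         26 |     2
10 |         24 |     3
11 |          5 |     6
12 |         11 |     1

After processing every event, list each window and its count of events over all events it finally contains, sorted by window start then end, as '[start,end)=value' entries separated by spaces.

[1,12)=5 [14,24)=4 [24,31)=2

i=0 t=1 v=4: → [1,6); WM=-2
i=1 t=3 v=4: → [1,8); WM=0
i=2 t=4 v=6: → [1,9); WM=1
i=3 t=4 v=6: → [1,9); WM=1
i=4 t=7 v=5: → [1,12); WM=4
i=5 t=14 v=4: → [14,19); WM=11
i=6 t=17 v=2: → [14,22); WM=14
i=7 t=18 v=8: → [14,23); WM=15
i=8 t=19 v=2: → [14,24); WM=16
i=9 t=26 v=2: → [26,31); WM=23
i=10 t=24 v=3: → [24,31); WM=23
i=11 t=5 v=6: DROP (t<23-4); WM=23
i=12 t=11 v=1: DROP (t<23-4); WM=23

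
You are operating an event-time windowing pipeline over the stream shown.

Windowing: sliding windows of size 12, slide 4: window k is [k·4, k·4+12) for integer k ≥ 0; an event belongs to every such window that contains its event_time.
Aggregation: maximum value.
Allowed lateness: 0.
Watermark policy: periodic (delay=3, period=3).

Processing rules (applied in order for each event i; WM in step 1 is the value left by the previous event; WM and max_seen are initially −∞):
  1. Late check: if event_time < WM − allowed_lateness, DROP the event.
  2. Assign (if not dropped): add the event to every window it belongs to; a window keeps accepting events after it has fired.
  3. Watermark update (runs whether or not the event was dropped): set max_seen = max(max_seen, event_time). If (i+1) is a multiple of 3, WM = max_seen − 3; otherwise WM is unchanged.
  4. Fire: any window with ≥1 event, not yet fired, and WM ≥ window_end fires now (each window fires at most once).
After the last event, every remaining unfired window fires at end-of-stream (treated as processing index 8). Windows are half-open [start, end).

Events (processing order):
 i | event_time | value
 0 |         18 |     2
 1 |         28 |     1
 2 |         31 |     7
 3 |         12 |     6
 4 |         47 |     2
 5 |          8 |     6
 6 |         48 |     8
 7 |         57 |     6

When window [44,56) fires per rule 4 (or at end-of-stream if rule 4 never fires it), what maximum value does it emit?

i=0 t=18 v=2: → [16,28),[12,24),[8,20); WM=−∞
i=1 t=28 v=1: → [28,40),[24,36),[20,32); WM=−∞
i=2 t=31 v=7: → [28,40),[24,36),[20,32); WM=28; [8,20) fires=2 [12,24) fires=2 [16,28) fires=2
i=3 t=12 v=6: DROP (t<28-0); WM=28
i=4 t=47 v=2: → [44,56),[40,52),[36,48); WM=28
i=5 t=8 v=6: DROP (t<28-0); WM=44; [20,32) fires=7 [24,36) fires=7 [28,40) fires=7
i=6 t=48 v=8: → [48,60),[44,56),[40,52); WM=44
i=7 t=57 v=6: → [56,68),[52,64),[48,60); WM=44

8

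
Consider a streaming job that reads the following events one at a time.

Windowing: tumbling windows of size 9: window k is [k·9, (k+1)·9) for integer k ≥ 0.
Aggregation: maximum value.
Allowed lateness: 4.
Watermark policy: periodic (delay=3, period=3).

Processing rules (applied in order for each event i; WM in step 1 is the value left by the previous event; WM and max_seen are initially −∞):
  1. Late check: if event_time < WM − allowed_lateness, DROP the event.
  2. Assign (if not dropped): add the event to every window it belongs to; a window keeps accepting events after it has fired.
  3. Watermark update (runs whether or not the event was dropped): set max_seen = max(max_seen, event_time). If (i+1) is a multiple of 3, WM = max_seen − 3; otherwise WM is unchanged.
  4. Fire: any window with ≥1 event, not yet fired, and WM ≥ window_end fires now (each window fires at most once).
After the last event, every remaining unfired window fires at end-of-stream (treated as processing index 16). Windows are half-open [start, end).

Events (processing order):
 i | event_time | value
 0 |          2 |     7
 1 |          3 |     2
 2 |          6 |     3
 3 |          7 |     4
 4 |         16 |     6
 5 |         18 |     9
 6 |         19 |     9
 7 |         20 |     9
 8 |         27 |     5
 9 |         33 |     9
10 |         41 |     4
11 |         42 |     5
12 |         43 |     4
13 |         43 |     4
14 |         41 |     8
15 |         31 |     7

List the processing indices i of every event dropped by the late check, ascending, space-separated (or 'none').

i=0 t=2 v=7: → [0,9); WM=−∞
i=1 t=3 v=2: → [0,9); WM=−∞
i=2 t=6 v=3: → [0,9); WM=3
i=3 t=7 v=4: → [0,9); WM=3
i=4 t=16 v=6: → [9,18); WM=3
i=5 t=18 v=9: → [18,27); WM=15; [0,9) fires=7
i=6 t=19 v=9: → [18,27); WM=15
i=7 t=20 v=9: → [18,27); WM=15
i=8 t=27 v=5: → [27,36); WM=24; [9,18) fires=6
i=9 t=33 v=9: → [27,36); WM=24
i=10 t=41 v=4: → [36,45); WM=24
i=11 t=42 v=5: → [36,45); WM=39; [18,27) fires=9 [27,36) fires=9
i=12 t=43 v=4: → [36,45); WM=39
i=13 t=43 v=4: → [36,45); WM=39
i=14 t=41 v=8: → [36,45); WM=40
i=15 t=31 v=7: DROP (t<40-4); WM=40

15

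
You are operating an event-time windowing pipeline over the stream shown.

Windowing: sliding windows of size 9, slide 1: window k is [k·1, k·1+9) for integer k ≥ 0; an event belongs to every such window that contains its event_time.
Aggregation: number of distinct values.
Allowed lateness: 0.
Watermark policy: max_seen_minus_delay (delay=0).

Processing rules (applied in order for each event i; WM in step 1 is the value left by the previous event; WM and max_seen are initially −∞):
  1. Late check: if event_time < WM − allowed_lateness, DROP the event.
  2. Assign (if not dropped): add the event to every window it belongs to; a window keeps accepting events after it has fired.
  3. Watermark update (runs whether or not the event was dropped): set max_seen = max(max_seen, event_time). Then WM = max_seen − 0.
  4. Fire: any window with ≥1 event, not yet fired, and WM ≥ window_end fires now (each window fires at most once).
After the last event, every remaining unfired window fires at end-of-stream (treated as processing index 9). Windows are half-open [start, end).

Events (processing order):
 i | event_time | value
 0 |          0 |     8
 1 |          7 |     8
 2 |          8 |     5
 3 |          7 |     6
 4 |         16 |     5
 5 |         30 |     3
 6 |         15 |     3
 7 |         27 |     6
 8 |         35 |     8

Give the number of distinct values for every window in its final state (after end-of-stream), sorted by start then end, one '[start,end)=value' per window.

i=0 t=0 v=8: → [0,9); WM=0
i=1 t=7 v=8: → [7,16),[6,15),[5,14),[4,13),[3,12),[2,11),[1,10),[0,9); WM=7
i=2 t=8 v=5: → [8,17),[7,16),[6,15),[5,14),[4,13),[3,12),[2,11),[1,10),[0,9); WM=8
i=3 t=7 v=6: DROP (t<8-0); WM=8
i=4 t=16 v=5: → [16,25),[15,24),[14,23),[13,22),[12,21),[11,20),[10,19),[9,18),[8,17); WM=16; [0,9) fires=2 [1,10) fires=2 [2,11) fires=2 [3,12) fires=2 [4,13) fires=2 [5,14) fires=2 [6,15) fires=2 [7,16) fires=2
i=5 t=30 v=3: → [30,39),[29,38),[28,37),[27,36),[26,35),[25,34),[24,33),[23,32),[22,31); WM=30; [8,17) fires=1 [9,18) fires=1 [10,19) fires=1 [11,20) fires=1 [12,21) fires=1 [13,22) fires=1 [14,23) fires=1 [15,24) fires=1 [16,25) fires=1
i=6 t=15 v=3: DROP (t<30-0); WM=30
i=7 t=27 v=6: DROP (t<30-0); WM=30
i=8 t=35 v=8: → [35,44),[34,43),[33,42),[32,41),[31,40),[30,39),[29,38),[28,37),[27,36); WM=35; [22,31) fires=1 [23,32) fires=1 [24,33) fires=1 [25,34) fires=1 [26,35) fires=1

[0,9)=2 [1,10)=2 [2,11)=2 [3,12)=2 [4,13)=2 [5,14)=2 [6,15)=2 [7,16)=2 [8,17)=1 [9,18)=1 [10,19)=1 [11,20)=1 [12,21)=1 [13,22)=1 [14,23)=1 [15,24)=1 [16,25)=1 [22,31)=1 [23,32)=1 [24,33)=1 [25,34)=1 [26,35)=1 [27,36)=2 [28,37)=2 [29,38)=2 [30,39)=2 [31,40)=1 [32,41)=1 [33,42)=1 [34,43)=1 [35,44)=1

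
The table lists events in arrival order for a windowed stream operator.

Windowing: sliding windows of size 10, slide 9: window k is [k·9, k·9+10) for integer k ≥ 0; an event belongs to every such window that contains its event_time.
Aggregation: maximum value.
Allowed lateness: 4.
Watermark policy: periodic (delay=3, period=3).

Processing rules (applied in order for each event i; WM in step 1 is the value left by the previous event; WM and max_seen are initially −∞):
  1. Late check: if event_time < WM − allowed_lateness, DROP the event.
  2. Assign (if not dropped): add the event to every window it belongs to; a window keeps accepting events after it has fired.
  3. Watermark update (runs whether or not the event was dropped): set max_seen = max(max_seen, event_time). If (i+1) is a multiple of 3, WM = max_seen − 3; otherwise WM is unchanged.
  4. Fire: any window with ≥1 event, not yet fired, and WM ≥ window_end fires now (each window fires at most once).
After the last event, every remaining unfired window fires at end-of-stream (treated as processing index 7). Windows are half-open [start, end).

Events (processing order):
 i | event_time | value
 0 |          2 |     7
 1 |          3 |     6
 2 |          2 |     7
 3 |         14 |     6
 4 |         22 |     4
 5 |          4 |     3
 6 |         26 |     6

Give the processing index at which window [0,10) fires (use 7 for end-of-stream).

i=0 t=2 v=7: → [0,10); WM=−∞
i=1 t=3 v=6: → [0,10); WM=−∞
i=2 t=2 v=7: → [0,10); WM=0
i=3 t=14 v=6: → [9,19); WM=0
i=4 t=22 v=4: → [18,28); WM=0
i=5 t=4 v=3: → [0,10); WM=19; [0,10) fires=7 [9,19) fires=6
i=6 t=26 v=6: → [18,28); WM=19

5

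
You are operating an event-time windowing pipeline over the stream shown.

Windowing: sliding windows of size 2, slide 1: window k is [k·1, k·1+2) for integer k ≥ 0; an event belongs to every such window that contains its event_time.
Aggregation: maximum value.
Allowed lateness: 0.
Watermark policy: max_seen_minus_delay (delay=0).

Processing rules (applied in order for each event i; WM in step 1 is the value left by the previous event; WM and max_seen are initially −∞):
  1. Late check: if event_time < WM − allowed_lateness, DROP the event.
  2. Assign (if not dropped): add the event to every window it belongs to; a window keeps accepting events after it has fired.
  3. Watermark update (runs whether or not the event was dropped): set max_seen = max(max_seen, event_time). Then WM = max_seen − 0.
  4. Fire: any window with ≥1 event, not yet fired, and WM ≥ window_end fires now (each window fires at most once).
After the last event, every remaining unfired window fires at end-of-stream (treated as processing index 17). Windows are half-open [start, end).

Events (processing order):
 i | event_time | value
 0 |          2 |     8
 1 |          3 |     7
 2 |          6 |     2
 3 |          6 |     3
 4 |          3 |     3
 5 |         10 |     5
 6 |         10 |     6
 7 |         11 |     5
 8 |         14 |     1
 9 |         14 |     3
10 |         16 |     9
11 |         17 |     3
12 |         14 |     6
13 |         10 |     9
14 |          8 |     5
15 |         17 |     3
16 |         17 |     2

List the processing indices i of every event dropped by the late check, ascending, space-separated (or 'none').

i=0 t=2 v=8: → [2,4),[1,3); WM=2
i=1 t=3 v=7: → [3,5),[2,4); WM=3; [1,3) fires=8
i=2 t=6 v=2: → [6,8),[5,7); WM=6; [2,4) fires=8 [3,5) fires=7
i=3 t=6 v=3: → [6,8),[5,7); WM=6
i=4 t=3 v=3: DROP (t<6-0); WM=6
i=5 t=10 v=5: → [10,12),[9,11); WM=10; [5,7) fires=3 [6,8) fires=3
i=6 t=10 v=6: → [10,12),[9,11); WM=10
i=7 t=11 v=5: → [11,13),[10,12); WM=11; [9,11) fires=6
i=8 t=14 v=1: → [14,16),[13,15); WM=14; [10,12) fires=6 [11,13) fires=5
i=9 t=14 v=3: → [14,16),[13,15); WM=14
i=10 t=16 v=9: → [16,18),[15,17); WM=16; [13,15) fires=3 [14,16) fires=3
i=11 t=17 v=3: → [17,19),[16,18); WM=17; [15,17) fires=9
i=12 t=14 v=6: DROP (t<17-0); WM=17
i=13 t=10 v=9: DROP (t<17-0); WM=17
i=14 t=8 v=5: DROP (t<17-0); WM=17
i=15 t=17 v=3: → [17,19),[16,18); WM=17
i=16 t=17 v=2: → [17,19),[16,18); WM=17

4 12 13 14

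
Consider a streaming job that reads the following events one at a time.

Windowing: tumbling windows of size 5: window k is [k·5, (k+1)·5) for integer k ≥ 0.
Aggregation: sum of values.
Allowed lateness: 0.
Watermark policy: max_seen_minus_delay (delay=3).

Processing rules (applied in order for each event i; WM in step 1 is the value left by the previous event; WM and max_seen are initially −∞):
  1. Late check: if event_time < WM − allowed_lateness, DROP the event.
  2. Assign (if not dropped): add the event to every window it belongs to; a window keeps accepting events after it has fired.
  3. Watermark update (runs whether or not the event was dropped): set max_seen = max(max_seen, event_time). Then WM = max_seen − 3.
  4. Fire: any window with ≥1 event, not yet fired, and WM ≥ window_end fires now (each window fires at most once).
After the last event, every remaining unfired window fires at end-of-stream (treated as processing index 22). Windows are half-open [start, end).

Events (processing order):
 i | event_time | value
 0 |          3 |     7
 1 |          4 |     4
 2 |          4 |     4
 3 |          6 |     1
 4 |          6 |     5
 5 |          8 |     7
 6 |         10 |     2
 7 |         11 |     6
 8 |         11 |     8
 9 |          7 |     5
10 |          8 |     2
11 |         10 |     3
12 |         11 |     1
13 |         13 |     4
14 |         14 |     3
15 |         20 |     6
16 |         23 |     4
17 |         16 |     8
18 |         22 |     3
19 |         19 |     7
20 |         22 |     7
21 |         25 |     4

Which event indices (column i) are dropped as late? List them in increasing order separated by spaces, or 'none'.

9 17 19

i=0 t=3 v=7: → [0,5); WM=0
i=1 t=4 v=4: → [0,5); WM=1
i=2 t=4 v=4: → [0,5); WM=1
i=3 t=6 v=1: → [5,10); WM=3
i=4 t=6 v=5: → [5,10); WM=3
i=5 t=8 v=7: → [5,10); WM=5; [0,5) fires=15
i=6 t=10 v=2: → [10,15); WM=7
i=7 t=11 v=6: → [10,15); WM=8
i=8 t=11 v=8: → [10,15); WM=8
i=9 t=7 v=5: DROP (t<8-0); WM=8
i=10 t=8 v=2: → [5,10); WM=8
i=11 t=10 v=3: → [10,15); WM=8
i=12 t=11 v=1: → [10,15); WM=8
i=13 t=13 v=4: → [10,15); WM=10; [5,10) fires=15
i=14 t=14 v=3: → [10,15); WM=11
i=15 t=20 v=6: → [20,25); WM=17; [10,15) fires=27
i=16 t=23 v=4: → [20,25); WM=20
i=17 t=16 v=8: DROP (t<20-0); WM=20
i=18 t=22 v=3: → [20,25); WM=20
i=19 t=19 v=7: DROP (t<20-0); WM=20
i=20 t=22 v=7: → [20,25); WM=20
i=21 t=25 v=4: → [25,30); WM=22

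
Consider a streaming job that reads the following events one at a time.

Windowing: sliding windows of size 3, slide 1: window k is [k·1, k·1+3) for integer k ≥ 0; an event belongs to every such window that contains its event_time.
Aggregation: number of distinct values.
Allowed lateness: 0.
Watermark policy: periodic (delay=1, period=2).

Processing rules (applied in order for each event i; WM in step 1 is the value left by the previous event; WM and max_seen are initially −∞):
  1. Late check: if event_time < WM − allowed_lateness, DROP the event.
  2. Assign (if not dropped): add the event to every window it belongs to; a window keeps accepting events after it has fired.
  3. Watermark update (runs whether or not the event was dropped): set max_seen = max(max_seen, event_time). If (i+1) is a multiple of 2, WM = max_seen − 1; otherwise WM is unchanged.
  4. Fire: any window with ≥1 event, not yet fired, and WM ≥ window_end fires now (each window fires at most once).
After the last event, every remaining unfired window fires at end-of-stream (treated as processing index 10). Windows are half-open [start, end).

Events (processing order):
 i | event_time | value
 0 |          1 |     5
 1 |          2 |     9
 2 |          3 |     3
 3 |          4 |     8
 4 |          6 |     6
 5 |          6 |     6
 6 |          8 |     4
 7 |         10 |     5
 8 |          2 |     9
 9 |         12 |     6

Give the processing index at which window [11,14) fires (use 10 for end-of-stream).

10

i=0 t=1 v=5: → [1,4),[0,3); WM=−∞
i=1 t=2 v=9: → [2,5),[1,4),[0,3); WM=1
i=2 t=3 v=3: → [3,6),[2,5),[1,4); WM=1
i=3 t=4 v=8: → [4,7),[3,6),[2,5); WM=3; [0,3) fires=2
i=4 t=6 v=6: → [6,9),[5,8),[4,7); WM=3
i=5 t=6 v=6: → [6,9),[5,8),[4,7); WM=5; [1,4) fires=3 [2,5) fires=3
i=6 t=8 v=4: → [8,11),[7,10),[6,9); WM=5
i=7 t=10 v=5: → [10,13),[9,12),[8,11); WM=9; [3,6) fires=2 [4,7) fires=2 [5,8) fires=1 [6,9) fires=2
i=8 t=2 v=9: DROP (t<9-0); WM=9
i=9 t=12 v=6: → [12,15),[11,14),[10,13); WM=11; [7,10) fires=1 [8,11) fires=2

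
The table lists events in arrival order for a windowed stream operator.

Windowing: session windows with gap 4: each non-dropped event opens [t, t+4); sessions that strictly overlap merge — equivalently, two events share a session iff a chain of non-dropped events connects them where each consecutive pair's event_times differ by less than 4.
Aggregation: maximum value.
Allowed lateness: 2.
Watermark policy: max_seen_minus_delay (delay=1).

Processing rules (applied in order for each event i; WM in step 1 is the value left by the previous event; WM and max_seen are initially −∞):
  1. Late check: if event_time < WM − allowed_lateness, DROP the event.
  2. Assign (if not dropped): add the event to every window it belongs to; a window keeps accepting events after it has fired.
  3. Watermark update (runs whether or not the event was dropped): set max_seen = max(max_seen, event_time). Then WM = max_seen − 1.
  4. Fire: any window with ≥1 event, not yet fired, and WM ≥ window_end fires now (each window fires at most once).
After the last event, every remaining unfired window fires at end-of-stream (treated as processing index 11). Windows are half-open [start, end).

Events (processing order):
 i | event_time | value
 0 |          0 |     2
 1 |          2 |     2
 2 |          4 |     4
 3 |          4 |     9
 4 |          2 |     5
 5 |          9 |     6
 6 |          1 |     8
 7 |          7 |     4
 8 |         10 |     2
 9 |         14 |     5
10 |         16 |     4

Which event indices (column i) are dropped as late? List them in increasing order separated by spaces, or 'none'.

6

i=0 t=0 v=2: → [0,4); WM=-1
i=1 t=2 v=2: → [0,6); WM=1
i=2 t=4 v=4: → [0,8); WM=3
i=3 t=4 v=9: → [0,8); WM=3
i=4 t=2 v=5: → [0,8); WM=3
i=5 t=9 v=6: → [9,13); WM=8
i=6 t=1 v=8: DROP (t<8-2); WM=8
i=7 t=7 v=4: → [0,13); WM=8
i=8 t=10 v=2: → [0,14); WM=9
i=9 t=14 v=5: → [14,18); WM=13
i=10 t=16 v=4: → [14,20); WM=15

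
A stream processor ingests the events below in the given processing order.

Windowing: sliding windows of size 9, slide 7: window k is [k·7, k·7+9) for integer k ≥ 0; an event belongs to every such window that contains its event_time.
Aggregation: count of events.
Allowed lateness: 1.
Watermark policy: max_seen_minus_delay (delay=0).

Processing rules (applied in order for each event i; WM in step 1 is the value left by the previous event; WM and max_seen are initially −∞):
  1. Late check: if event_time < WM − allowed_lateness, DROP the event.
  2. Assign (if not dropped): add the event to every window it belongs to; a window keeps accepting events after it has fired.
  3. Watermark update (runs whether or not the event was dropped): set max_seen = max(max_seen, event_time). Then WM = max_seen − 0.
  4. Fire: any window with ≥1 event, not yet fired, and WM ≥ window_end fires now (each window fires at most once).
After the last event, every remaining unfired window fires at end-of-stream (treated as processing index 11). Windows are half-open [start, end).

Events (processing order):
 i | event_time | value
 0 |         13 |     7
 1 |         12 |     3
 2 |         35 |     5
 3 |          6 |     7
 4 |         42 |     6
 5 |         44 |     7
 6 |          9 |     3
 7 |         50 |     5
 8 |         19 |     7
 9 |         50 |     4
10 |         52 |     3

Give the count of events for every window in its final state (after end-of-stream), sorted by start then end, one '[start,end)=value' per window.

i=0 t=13 v=7: → [7,16); WM=13
i=1 t=12 v=3: → [7,16); WM=13
i=2 t=35 v=5: → [35,44),[28,37); WM=35; [7,16) fires=2
i=3 t=6 v=7: DROP (t<35-1); WM=35
i=4 t=42 v=6: → [42,51),[35,44); WM=42; [28,37) fires=1
i=5 t=44 v=7: → [42,51); WM=44; [35,44) fires=2
i=6 t=9 v=3: DROP (t<44-1); WM=44
i=7 t=50 v=5: → [49,58),[42,51); WM=50
i=8 t=19 v=7: DROP (t<50-1); WM=50
i=9 t=50 v=4: → [49,58),[42,51); WM=50
i=10 t=52 v=3: → [49,58); WM=52; [42,51) fires=4

[7,16)=2 [28,37)=1 [35,44)=2 [42,51)=4 [49,58)=3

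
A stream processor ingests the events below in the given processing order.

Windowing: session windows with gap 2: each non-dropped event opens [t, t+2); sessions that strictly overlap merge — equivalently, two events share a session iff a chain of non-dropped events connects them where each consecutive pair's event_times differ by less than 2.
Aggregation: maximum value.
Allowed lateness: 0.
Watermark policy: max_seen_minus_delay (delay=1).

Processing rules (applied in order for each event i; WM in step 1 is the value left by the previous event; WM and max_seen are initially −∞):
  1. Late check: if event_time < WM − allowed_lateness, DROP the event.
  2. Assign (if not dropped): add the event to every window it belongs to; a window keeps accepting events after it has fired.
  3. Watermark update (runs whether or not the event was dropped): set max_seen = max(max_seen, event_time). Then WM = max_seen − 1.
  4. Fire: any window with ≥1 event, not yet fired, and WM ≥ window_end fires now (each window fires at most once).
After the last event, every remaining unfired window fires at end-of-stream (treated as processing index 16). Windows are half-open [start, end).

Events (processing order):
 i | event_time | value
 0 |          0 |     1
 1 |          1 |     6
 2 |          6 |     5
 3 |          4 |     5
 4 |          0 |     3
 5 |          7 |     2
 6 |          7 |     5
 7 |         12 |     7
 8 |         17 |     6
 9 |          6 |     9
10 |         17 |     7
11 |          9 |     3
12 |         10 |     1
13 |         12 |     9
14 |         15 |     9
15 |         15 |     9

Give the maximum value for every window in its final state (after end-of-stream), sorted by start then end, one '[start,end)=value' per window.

i=0 t=0 v=1: → [0,2); WM=-1
i=1 t=1 v=6: → [0,3); WM=0
i=2 t=6 v=5: → [6,8); WM=5
i=3 t=4 v=5: DROP (t<5-0); WM=5
i=4 t=0 v=3: DROP (t<5-0); WM=5
i=5 t=7 v=2: → [6,9); WM=6
i=6 t=7 v=5: → [6,9); WM=6
i=7 t=12 v=7: → [12,14); WM=11
i=8 t=17 v=6: → [17,19); WM=16
i=9 t=6 v=9: DROP (t<16-0); WM=16
i=10 t=17 v=7: → [17,19); WM=16
i=11 t=9 v=3: DROP (t<16-0); WM=16
i=12 t=10 v=1: DROP (t<16-0); WM=16
i=13 t=12 v=9: DROP (t<16-0); WM=16
i=14 t=15 v=9: DROP (t<16-0); WM=16
i=15 t=15 v=9: DROP (t<16-0); WM=16

[0,3)=6 [6,9)=5 [12,14)=7 [17,19)=7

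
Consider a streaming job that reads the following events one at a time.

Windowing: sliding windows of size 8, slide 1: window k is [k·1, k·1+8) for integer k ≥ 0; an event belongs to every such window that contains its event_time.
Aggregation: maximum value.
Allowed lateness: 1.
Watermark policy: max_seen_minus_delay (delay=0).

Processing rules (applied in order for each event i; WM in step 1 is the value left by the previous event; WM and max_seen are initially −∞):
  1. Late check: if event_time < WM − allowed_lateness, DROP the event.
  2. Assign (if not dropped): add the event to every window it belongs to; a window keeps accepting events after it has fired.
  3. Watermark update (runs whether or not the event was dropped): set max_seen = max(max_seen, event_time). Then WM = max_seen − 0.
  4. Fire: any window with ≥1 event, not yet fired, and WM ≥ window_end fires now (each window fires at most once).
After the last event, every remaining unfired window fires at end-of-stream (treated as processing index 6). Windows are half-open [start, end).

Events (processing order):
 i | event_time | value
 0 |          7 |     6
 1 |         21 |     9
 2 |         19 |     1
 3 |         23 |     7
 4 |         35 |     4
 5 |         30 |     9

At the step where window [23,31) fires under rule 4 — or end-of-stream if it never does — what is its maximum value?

i=0 t=7 v=6: → [7,15),[6,14),[5,13),[4,12),[3,11),[2,10),[1,9),[0,8); WM=7
i=1 t=21 v=9: → [21,29),[20,28),[19,27),[18,26),[17,25),[16,24),[15,23),[14,22); WM=21; [0,8) fires=6 [1,9) fires=6 [2,10) fires=6 [3,11) fires=6 [4,12) fires=6 [5,13) fires=6 [6,14) fires=6 [7,15) fires=6
i=2 t=19 v=1: DROP (t<21-1); WM=21
i=3 t=23 v=7: → [23,31),[22,30),[21,29),[20,28),[19,27),[18,26),[17,25),[16,24); WM=23; [14,22) fires=9 [15,23) fires=9
i=4 t=35 v=4: → [35,43),[34,42),[33,41),[32,40),[31,39),[30,38),[29,37),[28,36); WM=35; [16,24) fires=9 [17,25) fires=9 [18,26) fires=9 [19,27) fires=9 [20,28) fires=9 [21,29) fires=9 [22,30) fires=7 [23,31) fires=7
i=5 t=30 v=9: DROP (t<35-1); WM=35

7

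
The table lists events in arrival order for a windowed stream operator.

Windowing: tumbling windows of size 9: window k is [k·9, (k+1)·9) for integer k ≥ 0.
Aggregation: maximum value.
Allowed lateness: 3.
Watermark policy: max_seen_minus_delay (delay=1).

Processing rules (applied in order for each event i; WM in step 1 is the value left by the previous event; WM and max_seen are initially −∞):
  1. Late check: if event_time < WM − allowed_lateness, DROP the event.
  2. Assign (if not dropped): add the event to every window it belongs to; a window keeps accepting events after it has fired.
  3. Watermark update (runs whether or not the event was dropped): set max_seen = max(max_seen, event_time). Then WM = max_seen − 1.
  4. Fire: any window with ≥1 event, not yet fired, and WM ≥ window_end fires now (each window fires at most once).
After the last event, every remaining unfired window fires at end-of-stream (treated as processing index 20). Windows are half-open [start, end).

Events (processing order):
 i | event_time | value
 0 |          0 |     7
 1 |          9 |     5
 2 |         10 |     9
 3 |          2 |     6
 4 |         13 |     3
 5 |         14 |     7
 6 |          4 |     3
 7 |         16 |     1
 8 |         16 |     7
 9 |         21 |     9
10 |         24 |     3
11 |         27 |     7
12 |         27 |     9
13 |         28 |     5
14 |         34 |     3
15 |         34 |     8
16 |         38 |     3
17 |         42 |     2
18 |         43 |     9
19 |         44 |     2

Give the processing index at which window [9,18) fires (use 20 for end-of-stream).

i=0 t=0 v=7: → [0,9); WM=-1
i=1 t=9 v=5: → [9,18); WM=8
i=2 t=10 v=9: → [9,18); WM=9; [0,9) fires=7
i=3 t=2 v=6: DROP (t<9-3); WM=9
i=4 t=13 v=3: → [9,18); WM=12
i=5 t=14 v=7: → [9,18); WM=13
i=6 t=4 v=3: DROP (t<13-3); WM=13
i=7 t=16 v=1: → [9,18); WM=15
i=8 t=16 v=7: → [9,18); WM=15
i=9 t=21 v=9: → [18,27); WM=20; [9,18) fires=9
i=10 t=24 v=3: → [18,27); WM=23
i=11 t=27 v=7: → [27,36); WM=26
i=12 t=27 v=9: → [27,36); WM=26
i=13 t=28 v=5: → [27,36); WM=27; [18,27) fires=9
i=14 t=34 v=3: → [27,36); WM=33
i=15 t=34 v=8: → [27,36); WM=33
i=16 t=38 v=3: → [36,45); WM=37; [27,36) fires=9
i=17 t=42 v=2: → [36,45); WM=41
i=18 t=43 v=9: → [36,45); WM=42
i=19 t=44 v=2: → [36,45); WM=43

9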